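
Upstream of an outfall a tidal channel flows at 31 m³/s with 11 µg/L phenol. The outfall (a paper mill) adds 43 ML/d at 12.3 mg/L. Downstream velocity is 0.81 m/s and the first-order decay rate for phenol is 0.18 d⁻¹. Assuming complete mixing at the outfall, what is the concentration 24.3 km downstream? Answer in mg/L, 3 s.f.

43 ML/d = 0.4977 m³/s.
11 µg/L = 0.011 mg/L.
After complete mixing, C₀ = (0.4977·12.3 + 31·0.011) / 31.5 = 0.2052 mg/L.
Travel time t = 2.43e+04 m / 0.81 m/s = 3e+04 s = 0.3472 d.
C = 0.2052·exp(−0.18·0.3472) = 0.2052·0.9394 = 0.1927 mg/L.

0.193 mg/L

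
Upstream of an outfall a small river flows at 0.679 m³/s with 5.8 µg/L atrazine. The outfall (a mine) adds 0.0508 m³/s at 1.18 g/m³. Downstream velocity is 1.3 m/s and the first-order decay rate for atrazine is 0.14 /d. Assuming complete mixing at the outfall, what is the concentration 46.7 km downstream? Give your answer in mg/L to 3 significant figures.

5.8 µg/L = 0.0058 mg/L.
After complete mixing, C₀ = (0.0508·1.18 + 0.679·0.0058) / 0.7298 = 0.08753 mg/L.
Travel time t = 4.67e+04 m / 1.3 m/s = 3.592e+04 s = 0.4158 d.
C = 0.08753·exp(−0.14·0.4158) = 0.08753·0.9435 = 0.08258 mg/L.

0.0826 mg/L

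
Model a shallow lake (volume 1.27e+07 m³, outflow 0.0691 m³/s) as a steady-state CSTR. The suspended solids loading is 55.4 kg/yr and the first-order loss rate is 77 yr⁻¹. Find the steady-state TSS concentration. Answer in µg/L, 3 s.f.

Outflow Q = 0.0691 m³/s × 3.156e+07 s/yr = 2.181e+06 m³/yr.
Steady-state CSTR mass balance: W = Q·C + k·V·C, so C = W/(Q + kV).
Q + kV = 2.181e+06 + 77·1.27e+07 = 9.801e+08 m³/yr.
C = 55.4/9.801e+08 = 5.653e-08 kg/m³ = 5.653e-05 mg/L = 0.05653 µg/L.

0.0565 µg/L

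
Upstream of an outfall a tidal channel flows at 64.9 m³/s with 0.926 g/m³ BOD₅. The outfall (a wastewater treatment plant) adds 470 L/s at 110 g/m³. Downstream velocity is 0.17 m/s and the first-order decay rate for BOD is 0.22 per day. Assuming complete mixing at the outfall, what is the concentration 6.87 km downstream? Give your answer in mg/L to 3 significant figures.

1.54 mg/L

470 L/s = 0.47 m³/s.
After complete mixing, C₀ = (0.47·110 + 64.9·0.926) / 65.37 = 1.71 mg/L.
Travel time t = 6870 m / 0.17 m/s = 4.041e+04 s = 0.4677 d.
C = 1.71·exp(−0.22·0.4677) = 1.71·0.9022 = 1.543 mg/L.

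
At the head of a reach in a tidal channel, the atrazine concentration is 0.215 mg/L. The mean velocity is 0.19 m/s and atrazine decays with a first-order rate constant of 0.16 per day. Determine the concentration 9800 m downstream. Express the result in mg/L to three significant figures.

0.195 mg/L

Travel time t = 9800 m / 0.19 m/s = 9800/0.19 = 5.158e+04 s = 0.597 d.
First-order decay: C = 0.215·exp(−0.16·0.597) = 0.215·0.9089 = 0.1954 mg/L.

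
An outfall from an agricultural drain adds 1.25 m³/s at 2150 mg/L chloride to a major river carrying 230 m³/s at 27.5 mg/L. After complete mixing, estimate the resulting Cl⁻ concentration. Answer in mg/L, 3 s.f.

39.0 mg/L

By mass balance at complete mixing, C = (1.25·2150 + 230·27.5) / (1.25 + 230) = 9012/231.2 = 38.97 mg/L.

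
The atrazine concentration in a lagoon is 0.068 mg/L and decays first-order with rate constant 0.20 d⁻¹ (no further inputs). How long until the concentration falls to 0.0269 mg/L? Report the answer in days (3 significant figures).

4.64 d

t = ln(C₀/C)/k = ln(0.068/0.0269)/0.20 = 0.9274/0.20 = 4.637 d.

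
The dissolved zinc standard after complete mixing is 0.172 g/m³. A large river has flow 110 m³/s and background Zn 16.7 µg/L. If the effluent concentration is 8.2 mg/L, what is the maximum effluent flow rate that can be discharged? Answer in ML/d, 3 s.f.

184 ML/d

16.7 µg/L = 0.0167 mg/L.
Mass balance at complete mixing: C_std·(Q_w + Q_r) = Q_w·C_e + Q_r·C_b.
Rearranging, Q_w = Q_r·(C_std − C_b)/(C_e − C_std) = 110·(0.172 − 0.0167) / (8.2 − 0.172) = 2.128 m³/s.
= 183.9 ML/d.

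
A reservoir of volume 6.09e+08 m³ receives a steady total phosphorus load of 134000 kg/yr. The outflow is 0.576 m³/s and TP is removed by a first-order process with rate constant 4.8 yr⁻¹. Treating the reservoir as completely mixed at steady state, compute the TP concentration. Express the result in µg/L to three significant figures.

45.6 µg/L

Outflow Q = 0.576 m³/s × 3.156e+07 s/yr = 1.818e+07 m³/yr.
Steady-state CSTR mass balance: W = Q·C + k·V·C, so C = W/(Q + kV).
Q + kV = 1.818e+07 + 4.8·6.09e+08 = 2.941e+09 m³/yr.
C = 134000/2.941e+09 = 4.556e-05 kg/m³ = 0.04556 mg/L = 45.56 µg/L.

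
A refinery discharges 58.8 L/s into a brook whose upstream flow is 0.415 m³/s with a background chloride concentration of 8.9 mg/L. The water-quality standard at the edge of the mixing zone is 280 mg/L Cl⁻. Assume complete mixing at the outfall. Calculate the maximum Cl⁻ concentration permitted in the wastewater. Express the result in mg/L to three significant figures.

2190 mg/L

58.8 L/s = 0.0588 m³/s.
Mass balance: 280·0.4738 = 0.0588·Cₑ + 0.415·8.9.
Cₑ = (132.7 − 3.693) / 0.0588 = 2193 mg/L.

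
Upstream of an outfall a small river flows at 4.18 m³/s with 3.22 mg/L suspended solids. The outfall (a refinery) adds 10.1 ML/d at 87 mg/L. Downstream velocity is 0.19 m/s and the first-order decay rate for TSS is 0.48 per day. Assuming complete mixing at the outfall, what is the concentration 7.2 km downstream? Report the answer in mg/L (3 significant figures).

10.1 ML/d = 0.1169 m³/s.
After complete mixing, C₀ = (0.1169·87 + 4.18·3.22) / 4.297 = 5.499 mg/L.
Travel time t = 7200 m / 0.19 m/s = 3.789e+04 s = 0.4386 d.
C = 5.499·exp(−0.48·0.4386) = 5.499·0.8102 = 4.455 mg/L.

4.46 mg/L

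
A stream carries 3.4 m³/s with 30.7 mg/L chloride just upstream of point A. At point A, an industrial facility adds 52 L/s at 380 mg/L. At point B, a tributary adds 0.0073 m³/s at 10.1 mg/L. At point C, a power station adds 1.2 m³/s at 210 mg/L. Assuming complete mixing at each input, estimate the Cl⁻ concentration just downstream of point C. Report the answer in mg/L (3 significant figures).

52 L/s = 0.052 m³/s.
After input A: C = (3.4·30.7 + 0.052·380) / 3.452 = 35.96 mg/L.
After input B: C = (3.452·35.96 + 0.0073·10.1) / 3.459 = 35.91 mg/L.
After input C: C = (3.459·35.91 + 1.2·210) / 4.659 = 80.74 mg/L.

80.7 mg/L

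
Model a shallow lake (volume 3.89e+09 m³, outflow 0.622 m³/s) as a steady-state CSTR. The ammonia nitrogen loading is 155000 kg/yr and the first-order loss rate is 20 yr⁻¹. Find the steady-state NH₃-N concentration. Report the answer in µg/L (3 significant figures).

1.99 µg/L

Outflow Q = 0.622 m³/s × 3.156e+07 s/yr = 1.963e+07 m³/yr.
Steady-state CSTR mass balance: W = Q·C + k·V·C, so C = W/(Q + kV).
Q + kV = 1.963e+07 + 20·3.89e+09 = 7.782e+10 m³/yr.
C = 155000/7.782e+10 = 1.992e-06 kg/m³ = 0.001992 mg/L = 1.992 µg/L.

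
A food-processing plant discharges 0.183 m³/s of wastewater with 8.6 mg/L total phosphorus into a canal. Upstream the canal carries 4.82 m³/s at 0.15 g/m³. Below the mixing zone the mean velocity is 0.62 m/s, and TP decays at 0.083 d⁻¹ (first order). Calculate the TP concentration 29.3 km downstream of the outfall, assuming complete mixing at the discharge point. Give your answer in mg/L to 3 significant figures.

After complete mixing, C₀ = (0.183·8.6 + 4.82·0.15) / 5.003 = 0.4591 mg/L.
Travel time t = 2.93e+04 m / 0.62 m/s = 4.726e+04 s = 0.547 d.
C = 0.4591·exp(−0.083·0.547) = 0.4591·0.9556 = 0.4387 mg/L.

0.439 mg/L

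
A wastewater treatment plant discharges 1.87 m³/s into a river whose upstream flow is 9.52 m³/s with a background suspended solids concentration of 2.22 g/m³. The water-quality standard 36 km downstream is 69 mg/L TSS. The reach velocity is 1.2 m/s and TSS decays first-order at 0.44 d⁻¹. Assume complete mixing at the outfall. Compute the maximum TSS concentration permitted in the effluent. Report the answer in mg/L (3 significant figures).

Travel time to the compliance point: t = 3.6e+04/1.2 = 3e+04 s = 0.3472 d; decay factor exp(−0.44·0.3472) = 0.8583.
So the concentration just after mixing may be at most 69/0.8583 = 80.39 mg/L.
Mass balance: 80.39·11.39 = 1.87·Cₑ + 9.52·2.22.
Cₑ = (915.6 − 21.13) / 1.87 = 478.3 mg/L.

478 mg/L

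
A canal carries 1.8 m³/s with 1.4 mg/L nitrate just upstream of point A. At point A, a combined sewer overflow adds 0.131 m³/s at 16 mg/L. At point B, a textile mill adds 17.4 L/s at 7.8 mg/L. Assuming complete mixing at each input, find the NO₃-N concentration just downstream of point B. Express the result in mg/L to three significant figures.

2.44 mg/L

After input A: C = (1.8·1.4 + 0.131·16) / 1.931 = 2.39 mg/L.
17.4 L/s = 0.0174 m³/s.
After input B: C = (1.931·2.39 + 0.0174·7.8) / 1.948 = 2.439 mg/L.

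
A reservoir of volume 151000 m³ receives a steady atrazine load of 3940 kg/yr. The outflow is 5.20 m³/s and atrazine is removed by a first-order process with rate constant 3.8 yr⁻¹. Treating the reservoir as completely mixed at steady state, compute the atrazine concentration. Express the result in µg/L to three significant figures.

23.9 µg/L

Outflow Q = 5.20 m³/s × 3.156e+07 s/yr = 1.641e+08 m³/yr.
Steady-state CSTR mass balance: W = Q·C + k·V·C, so C = W/(Q + kV).
Q + kV = 1.641e+08 + 3.8·151000 = 1.647e+08 m³/yr.
C = 3940/1.647e+08 = 2.393e-05 kg/m³ = 0.02393 mg/L = 23.93 µg/L.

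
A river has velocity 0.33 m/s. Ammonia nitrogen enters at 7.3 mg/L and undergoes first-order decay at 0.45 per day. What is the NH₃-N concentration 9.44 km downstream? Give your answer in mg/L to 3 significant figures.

Travel time t = 9.44 km / 0.33 m/s = 9440/0.33 = 2.861e+04 s = 0.3311 d.
First-order decay: C = 7.3·exp(−0.45·0.3311) = 7.3·0.8616 = 6.29 mg/L.

6.29 mg/L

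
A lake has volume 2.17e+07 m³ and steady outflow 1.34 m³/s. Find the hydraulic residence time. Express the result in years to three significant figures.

Q = 1.34 m³/s × 3.156e+07 s/yr = 4.229e+07 m³/yr.
Hydraulic residence time τ = V/Q = 2.17e+07/4.229e+07 = 0.5132 yr.

0.513 yr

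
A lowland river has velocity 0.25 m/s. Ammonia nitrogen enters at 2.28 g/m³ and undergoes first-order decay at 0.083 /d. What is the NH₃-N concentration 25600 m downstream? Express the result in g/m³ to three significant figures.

Travel time t = 25600 m / 0.25 m/s = 2.56e+04/0.25 = 1.024e+05 s = 1.185 d.
First-order decay: C = 2.28·exp(−0.083·1.185) = 2.28·0.9063 = 2.066 g/m³.

2.07 g/m³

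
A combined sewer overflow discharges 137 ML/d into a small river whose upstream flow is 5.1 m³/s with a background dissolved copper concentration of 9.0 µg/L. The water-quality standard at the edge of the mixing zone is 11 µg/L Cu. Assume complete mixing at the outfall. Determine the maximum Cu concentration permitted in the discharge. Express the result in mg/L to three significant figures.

137 ML/d = 1.586 m³/s.
9.0 µg/L = 0.009 mg/L.
11 µg/L = 0.011 mg/L.
Mass balance: 0.011·6.686 = 1.586·Cₑ + 5.1·0.009.
Cₑ = (0.07354 − 0.0459) / 1.586 = 0.01743 mg/L.

0.0174 mg/L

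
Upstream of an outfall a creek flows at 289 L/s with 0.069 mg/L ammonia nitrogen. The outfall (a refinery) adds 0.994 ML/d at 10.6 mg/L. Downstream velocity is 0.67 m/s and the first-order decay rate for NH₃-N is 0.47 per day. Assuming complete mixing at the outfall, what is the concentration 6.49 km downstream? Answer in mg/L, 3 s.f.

0.448 mg/L

0.994 ML/d = 0.0115 m³/s.
289 L/s = 0.289 m³/s.
After complete mixing, C₀ = (0.0115·10.6 + 0.289·0.069) / 0.3005 = 0.4722 mg/L.
Travel time t = 6490 m / 0.67 m/s = 9687 s = 0.1121 d.
C = 0.4722·exp(−0.47·0.1121) = 0.4722·0.9487 = 0.4479 mg/L.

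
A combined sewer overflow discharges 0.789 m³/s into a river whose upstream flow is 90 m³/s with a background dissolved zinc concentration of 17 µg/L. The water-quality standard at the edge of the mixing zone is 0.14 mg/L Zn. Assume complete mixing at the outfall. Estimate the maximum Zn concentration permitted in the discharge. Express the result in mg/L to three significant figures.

14.2 mg/L

17 µg/L = 0.017 mg/L.
Mass balance: 0.14·90.79 = 0.789·Cₑ + 90·0.017.
Cₑ = (12.71 − 1.53) / 0.789 = 14.17 mg/L.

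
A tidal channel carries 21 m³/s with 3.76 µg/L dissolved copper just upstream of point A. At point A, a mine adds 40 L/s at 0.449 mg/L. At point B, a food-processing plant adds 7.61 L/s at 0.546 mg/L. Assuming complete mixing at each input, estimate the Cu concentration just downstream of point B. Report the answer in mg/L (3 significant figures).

3.76 µg/L = 0.00376 mg/L.
40 L/s = 0.04 m³/s.
After input A: C = (21·0.00376 + 0.04·0.449) / 21.04 = 0.004606 mg/L.
7.61 L/s = 0.00761 m³/s.
After input B: C = (21.04·0.004606 + 0.00761·0.546) / 21.05 = 0.004802 mg/L.

0.00480 mg/L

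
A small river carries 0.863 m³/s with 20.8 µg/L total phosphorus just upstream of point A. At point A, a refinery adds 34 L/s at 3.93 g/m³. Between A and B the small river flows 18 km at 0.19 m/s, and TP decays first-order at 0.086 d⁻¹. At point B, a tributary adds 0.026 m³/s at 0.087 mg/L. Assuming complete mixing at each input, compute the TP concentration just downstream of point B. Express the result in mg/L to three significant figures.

0.152 mg/L

20.8 µg/L = 0.0208 mg/L.
34 L/s = 0.034 m³/s.
After input A: C = (0.863·0.0208 + 0.034·3.93) / 0.897 = 0.169 mg/L.
Over the 18 km reach to input B (t = 9.474e+04 s = 1.096 d), decay gives C = 0.169·exp(−0.086·1.096) = 0.1538 mg/L.
After input B: C = (0.897·0.1538 + 0.026·0.087) / 0.923 = 0.1519 mg/L.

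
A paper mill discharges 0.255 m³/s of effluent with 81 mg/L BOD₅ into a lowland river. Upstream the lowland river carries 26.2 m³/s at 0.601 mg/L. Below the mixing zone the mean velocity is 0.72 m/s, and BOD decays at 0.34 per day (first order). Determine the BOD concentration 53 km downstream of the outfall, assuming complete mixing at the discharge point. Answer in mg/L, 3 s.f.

1.03 mg/L

After complete mixing, C₀ = (0.255·81 + 26.2·0.601) / 26.45 = 1.376 mg/L.
Travel time t = 5.3e+04 m / 0.72 m/s = 7.361e+04 s = 0.852 d.
C = 1.376·exp(−0.34·0.852) = 1.376·0.7485 = 1.03 mg/L.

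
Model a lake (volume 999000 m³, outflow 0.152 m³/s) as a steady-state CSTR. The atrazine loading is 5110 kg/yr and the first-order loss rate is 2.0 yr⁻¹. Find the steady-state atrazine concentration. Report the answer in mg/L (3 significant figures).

Outflow Q = 0.152 m³/s × 3.156e+07 s/yr = 4.797e+06 m³/yr.
Steady-state CSTR mass balance: W = Q·C + k·V·C, so C = W/(Q + kV).
Q + kV = 4.797e+06 + 2.0·999000 = 6.795e+06 m³/yr.
C = 5110/6.795e+06 = 0.0007521 kg/m³ = 0.7521 mg/L.

0.752 mg/L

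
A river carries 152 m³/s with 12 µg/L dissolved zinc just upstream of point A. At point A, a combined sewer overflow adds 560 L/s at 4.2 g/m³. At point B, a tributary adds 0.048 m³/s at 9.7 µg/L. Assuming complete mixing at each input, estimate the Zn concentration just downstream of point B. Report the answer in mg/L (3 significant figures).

0.0274 mg/L

12 µg/L = 0.012 mg/L.
560 L/s = 0.56 m³/s.
After input A: C = (152·0.012 + 0.56·4.2) / 152.6 = 0.02737 mg/L.
9.7 µg/L = 0.0097 mg/L.
After input B: C = (152.6·0.02737 + 0.048·0.0097) / 152.6 = 0.02737 mg/L.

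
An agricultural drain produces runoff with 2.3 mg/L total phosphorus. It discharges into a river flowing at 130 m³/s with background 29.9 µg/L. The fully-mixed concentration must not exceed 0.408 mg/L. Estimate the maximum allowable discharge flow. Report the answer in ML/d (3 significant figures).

2240 ML/d

29.9 µg/L = 0.0299 mg/L.
Mass balance at complete mixing: C_std·(Q_w + Q_r) = Q_w·C_e + Q_r·C_b.
Rearranging, Q_w = Q_r·(C_std − C_b)/(C_e − C_std) = 130·(0.408 − 0.0299) / (2.3 − 0.408) = 25.98 m³/s.
= 2245 ML/d.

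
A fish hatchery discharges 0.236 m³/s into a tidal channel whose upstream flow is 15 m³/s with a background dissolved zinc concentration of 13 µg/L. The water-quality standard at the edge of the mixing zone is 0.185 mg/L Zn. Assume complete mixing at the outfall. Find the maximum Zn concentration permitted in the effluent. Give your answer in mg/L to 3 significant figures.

13 µg/L = 0.013 mg/L.
Mass balance: 0.185·15.24 = 0.236·Cₑ + 15·0.013.
Cₑ = (2.819 − 0.195) / 0.236 = 11.12 mg/L.

11.1 mg/L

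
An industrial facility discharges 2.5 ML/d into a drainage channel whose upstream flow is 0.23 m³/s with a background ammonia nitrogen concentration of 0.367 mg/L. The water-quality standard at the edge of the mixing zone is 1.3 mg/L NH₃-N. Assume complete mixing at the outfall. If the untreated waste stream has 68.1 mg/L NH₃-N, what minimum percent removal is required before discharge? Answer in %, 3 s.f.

2.5 ML/d = 0.02894 m³/s.
Mass balance: 1.3·0.2589 = 0.02894·Cₑ + 0.23·0.367.
Cₑ = (0.3366 − 0.08441) / 0.02894 = 8.716 mg/L.
Required removal = 1 − 8.716/68.1 = 87.2 %.

87.2 %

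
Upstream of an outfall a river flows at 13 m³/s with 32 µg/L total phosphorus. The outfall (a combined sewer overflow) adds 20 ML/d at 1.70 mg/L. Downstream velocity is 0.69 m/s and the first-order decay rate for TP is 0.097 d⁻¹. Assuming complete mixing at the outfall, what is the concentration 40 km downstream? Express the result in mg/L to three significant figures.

0.0573 mg/L

20 ML/d = 0.2315 m³/s.
32 µg/L = 0.032 mg/L.
After complete mixing, C₀ = (0.2315·1.7 + 13·0.032) / 13.23 = 0.06118 mg/L.
Travel time t = 4e+04 m / 0.69 m/s = 5.797e+04 s = 0.671 d.
C = 0.06118·exp(−0.097·0.671) = 0.06118·0.937 = 0.05733 mg/L.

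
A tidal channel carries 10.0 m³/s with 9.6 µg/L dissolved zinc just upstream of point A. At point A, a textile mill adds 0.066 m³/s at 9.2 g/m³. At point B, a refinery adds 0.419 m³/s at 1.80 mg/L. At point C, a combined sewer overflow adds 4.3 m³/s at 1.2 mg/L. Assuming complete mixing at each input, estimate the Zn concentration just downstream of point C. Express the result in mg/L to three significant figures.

9.6 µg/L = 0.0096 mg/L.
After input A: C = (10·0.0096 + 0.066·9.2) / 10.07 = 0.06986 mg/L.
After input B: C = (10.07·0.06986 + 0.419·1.8) / 10.49 = 0.139 mg/L.
After input C: C = (10.49·0.139 + 4.3·1.2) / 14.79 = 0.4476 mg/L.

0.448 mg/L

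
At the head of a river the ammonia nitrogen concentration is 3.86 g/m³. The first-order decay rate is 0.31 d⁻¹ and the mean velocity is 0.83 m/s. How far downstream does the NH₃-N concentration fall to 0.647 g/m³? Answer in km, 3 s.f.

413 km

From C = C₀·e^(−kt), t = ln(C₀/C)/k = ln(3.86/0.647)/0.31 = 1.786/0.31 = 5.762 d.
Distance = v·t = 0.83 m/s × 4.978e+05 s = 4.132e+05 m = 413.2 km.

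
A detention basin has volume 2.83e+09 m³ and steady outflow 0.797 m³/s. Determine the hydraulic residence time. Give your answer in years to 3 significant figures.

Q = 0.797 m³/s × 3.156e+07 s/yr = 2.515e+07 m³/yr.
Hydraulic residence time τ = V/Q = 2.83e+09/2.515e+07 = 112.5 yr.

113 yr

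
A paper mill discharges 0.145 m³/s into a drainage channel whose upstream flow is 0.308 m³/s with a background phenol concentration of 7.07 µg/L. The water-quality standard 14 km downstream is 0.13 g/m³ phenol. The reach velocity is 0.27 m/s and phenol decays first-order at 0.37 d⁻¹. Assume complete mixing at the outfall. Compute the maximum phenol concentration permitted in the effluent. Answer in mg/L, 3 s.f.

7.07 µg/L = 0.00707 mg/L.
Travel time to the compliance point: t = 1.4e+04/0.27 = 5.185e+04 s = 0.6001 d; decay factor exp(−0.37·0.6001) = 0.8009.
So the concentration just after mixing may be at most 0.13/0.8009 = 0.1623 mg/L.
Mass balance: 0.1623·0.453 = 0.145·Cₑ + 0.308·0.00707.
Cₑ = (0.07353 − 0.002178) / 0.145 = 0.4921 mg/L.

0.492 mg/L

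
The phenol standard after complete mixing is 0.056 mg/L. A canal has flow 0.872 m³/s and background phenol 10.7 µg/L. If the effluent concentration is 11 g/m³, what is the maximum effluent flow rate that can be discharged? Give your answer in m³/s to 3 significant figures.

0.00361 m³/s

10.7 µg/L = 0.0107 mg/L.
Mass balance at complete mixing: C_std·(Q_w + Q_r) = Q_w·C_e + Q_r·C_b.
Rearranging, Q_w = Q_r·(C_std − C_b)/(C_e − C_std) = 0.872·(0.056 − 0.0107) / (11 − 0.056) = 0.003609 m³/s.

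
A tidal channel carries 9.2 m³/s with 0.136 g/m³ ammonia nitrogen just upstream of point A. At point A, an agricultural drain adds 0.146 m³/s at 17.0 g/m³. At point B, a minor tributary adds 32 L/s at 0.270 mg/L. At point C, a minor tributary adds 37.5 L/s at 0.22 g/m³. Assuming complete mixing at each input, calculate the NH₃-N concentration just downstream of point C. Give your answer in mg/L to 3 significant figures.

0.398 mg/L

After input A: C = (9.2·0.136 + 0.146·17) / 9.346 = 0.3994 mg/L.
32 L/s = 0.032 m³/s.
After input B: C = (9.346·0.3994 + 0.032·0.27) / 9.378 = 0.399 mg/L.
37.5 L/s = 0.0375 m³/s.
After input C: C = (9.378·0.399 + 0.0375·0.22) / 9.415 = 0.3983 mg/L.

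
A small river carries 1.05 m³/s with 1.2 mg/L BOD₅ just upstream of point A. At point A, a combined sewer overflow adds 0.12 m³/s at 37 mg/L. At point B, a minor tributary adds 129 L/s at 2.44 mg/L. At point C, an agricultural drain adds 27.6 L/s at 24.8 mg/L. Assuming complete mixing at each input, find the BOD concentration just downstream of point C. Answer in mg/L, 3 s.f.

5.05 mg/L

After input A: C = (1.05·1.2 + 0.12·37) / 1.17 = 4.872 mg/L.
129 L/s = 0.129 m³/s.
After input B: C = (1.17·4.872 + 0.129·2.44) / 1.299 = 4.63 mg/L.
27.6 L/s = 0.0276 m³/s.
After input C: C = (1.299·4.63 + 0.0276·24.8) / 1.327 = 5.05 mg/L.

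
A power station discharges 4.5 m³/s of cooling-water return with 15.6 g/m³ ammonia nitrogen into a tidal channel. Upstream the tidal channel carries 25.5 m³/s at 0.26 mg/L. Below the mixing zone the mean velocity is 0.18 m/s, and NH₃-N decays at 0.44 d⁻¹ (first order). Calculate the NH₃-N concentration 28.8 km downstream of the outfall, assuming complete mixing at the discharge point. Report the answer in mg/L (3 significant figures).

1.13 mg/L

After complete mixing, C₀ = (4.5·15.6 + 25.5·0.26) / 30 = 2.561 mg/L.
Travel time t = 2.88e+04 m / 0.18 m/s = 1.6e+05 s = 1.852 d.
C = 2.561·exp(−0.44·1.852) = 2.561·0.4427 = 1.134 mg/L.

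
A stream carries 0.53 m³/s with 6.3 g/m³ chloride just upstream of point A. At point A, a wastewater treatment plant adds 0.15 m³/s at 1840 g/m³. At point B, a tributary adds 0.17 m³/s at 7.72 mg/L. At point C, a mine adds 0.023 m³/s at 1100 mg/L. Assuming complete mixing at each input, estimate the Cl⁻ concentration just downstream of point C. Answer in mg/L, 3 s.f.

350 mg/L

After input A: C = (0.53·6.3 + 0.15·1840) / 0.68 = 410.8 mg/L.
After input B: C = (0.68·410.8 + 0.17·7.72) / 0.85 = 330.2 mg/L.
After input C: C = (0.85·330.2 + 0.023·1100) / 0.873 = 350.5 mg/L.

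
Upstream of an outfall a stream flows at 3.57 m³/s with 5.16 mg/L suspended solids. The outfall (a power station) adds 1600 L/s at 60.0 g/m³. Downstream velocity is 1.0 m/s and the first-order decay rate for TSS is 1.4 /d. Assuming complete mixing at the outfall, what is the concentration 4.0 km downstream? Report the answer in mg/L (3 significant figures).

1600 L/s = 1.6 m³/s.
After complete mixing, C₀ = (1.6·60 + 3.57·5.16) / 5.17 = 22.13 mg/L.
Travel time t = 4000 m / 1.0 m/s = 4000 s = 0.0463 d.
C = 22.13·exp(−1.4·0.0463) = 22.13·0.9372 = 20.74 mg/L.

20.7 mg/L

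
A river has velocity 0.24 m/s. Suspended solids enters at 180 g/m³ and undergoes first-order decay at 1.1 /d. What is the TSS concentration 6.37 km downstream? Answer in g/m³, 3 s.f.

128 g/m³

Travel time t = 6.37 km / 0.24 m/s = 6370/0.24 = 2.654e+04 s = 0.3072 d.
First-order decay: C = 180·exp(−1.1·0.3072) = 180·0.7133 = 128.4 g/m³.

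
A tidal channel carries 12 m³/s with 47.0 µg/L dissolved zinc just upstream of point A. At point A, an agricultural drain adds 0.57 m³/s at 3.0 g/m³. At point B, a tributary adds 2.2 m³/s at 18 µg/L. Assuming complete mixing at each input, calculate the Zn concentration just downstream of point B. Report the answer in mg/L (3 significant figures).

0.157 mg/L

47.0 µg/L = 0.047 mg/L.
After input A: C = (12·0.047 + 0.57·3) / 12.57 = 0.1809 mg/L.
18 µg/L = 0.018 mg/L.
After input B: C = (12.57·0.1809 + 2.2·0.018) / 14.77 = 0.1566 mg/L.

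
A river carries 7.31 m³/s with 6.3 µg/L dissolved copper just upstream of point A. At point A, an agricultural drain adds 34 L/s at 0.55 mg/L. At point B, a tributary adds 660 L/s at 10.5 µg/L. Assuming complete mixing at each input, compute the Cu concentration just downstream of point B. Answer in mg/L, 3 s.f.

6.3 µg/L = 0.0063 mg/L.
34 L/s = 0.034 m³/s.
After input A: C = (7.31·0.0063 + 0.034·0.55) / 7.344 = 0.008817 mg/L.
660 L/s = 0.66 m³/s.
10.5 µg/L = 0.0105 mg/L.
After input B: C = (7.344·0.008817 + 0.66·0.0105) / 8.004 = 0.008956 mg/L.

0.00896 mg/L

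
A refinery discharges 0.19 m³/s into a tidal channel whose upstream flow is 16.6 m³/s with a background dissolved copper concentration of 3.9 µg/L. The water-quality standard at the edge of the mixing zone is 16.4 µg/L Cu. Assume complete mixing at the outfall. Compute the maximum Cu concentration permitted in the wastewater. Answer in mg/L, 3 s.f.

3.9 µg/L = 0.0039 mg/L.
16.4 µg/L = 0.0164 mg/L.
Mass balance: 0.0164·16.79 = 0.19·Cₑ + 16.6·0.0039.
Cₑ = (0.2754 − 0.06474) / 0.19 = 1.109 mg/L.

1.11 mg/L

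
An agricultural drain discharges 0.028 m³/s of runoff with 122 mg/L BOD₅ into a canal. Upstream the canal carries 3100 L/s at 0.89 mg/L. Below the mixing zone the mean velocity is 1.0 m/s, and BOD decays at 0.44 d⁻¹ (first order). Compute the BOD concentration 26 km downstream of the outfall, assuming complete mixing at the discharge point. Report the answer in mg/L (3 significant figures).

3100 L/s = 3.1 m³/s.
After complete mixing, C₀ = (0.028·122 + 3.1·0.89) / 3.128 = 1.974 mg/L.
Travel time t = 2.6e+04 m / 1.0 m/s = 2.6e+04 s = 0.3009 d.
C = 1.974·exp(−0.44·0.3009) = 1.974·0.876 = 1.729 mg/L.

1.73 mg/L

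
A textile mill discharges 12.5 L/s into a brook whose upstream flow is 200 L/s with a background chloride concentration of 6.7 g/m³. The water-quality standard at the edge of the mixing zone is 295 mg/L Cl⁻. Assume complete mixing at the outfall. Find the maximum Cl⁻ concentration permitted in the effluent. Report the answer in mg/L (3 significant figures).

12.5 L/s = 0.0125 m³/s.
200 L/s = 0.2 m³/s.
Mass balance: 295·0.2125 = 0.0125·Cₑ + 0.2·6.7.
Cₑ = (62.69 − 1.34) / 0.0125 = 4908 mg/L.

4910 mg/L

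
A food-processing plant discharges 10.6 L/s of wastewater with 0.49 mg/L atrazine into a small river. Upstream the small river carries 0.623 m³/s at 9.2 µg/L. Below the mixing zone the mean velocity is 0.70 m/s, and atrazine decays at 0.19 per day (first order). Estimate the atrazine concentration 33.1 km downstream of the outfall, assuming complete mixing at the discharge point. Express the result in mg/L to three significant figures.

10.6 L/s = 0.0106 m³/s.
9.2 µg/L = 0.0092 mg/L.
After complete mixing, C₀ = (0.0106·0.49 + 0.623·0.0092) / 0.6336 = 0.01724 mg/L.
Travel time t = 3.31e+04 m / 0.70 m/s = 4.729e+04 s = 0.5473 d.
C = 0.01724·exp(−0.19·0.5473) = 0.01724·0.9012 = 0.01554 mg/L.

0.0155 mg/L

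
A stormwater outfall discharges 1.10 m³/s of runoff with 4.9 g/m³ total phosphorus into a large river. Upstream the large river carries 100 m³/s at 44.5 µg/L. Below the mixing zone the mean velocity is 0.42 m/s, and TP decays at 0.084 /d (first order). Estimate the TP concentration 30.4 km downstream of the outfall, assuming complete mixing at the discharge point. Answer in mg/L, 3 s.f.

44.5 µg/L = 0.0445 mg/L.
After complete mixing, C₀ = (1.1·4.9 + 100·0.0445) / 101.1 = 0.09733 mg/L.
Travel time t = 3.04e+04 m / 0.42 m/s = 7.238e+04 s = 0.8377 d.
C = 0.09733·exp(−0.084·0.8377) = 0.09733·0.932 = 0.09072 mg/L.

0.0907 mg/L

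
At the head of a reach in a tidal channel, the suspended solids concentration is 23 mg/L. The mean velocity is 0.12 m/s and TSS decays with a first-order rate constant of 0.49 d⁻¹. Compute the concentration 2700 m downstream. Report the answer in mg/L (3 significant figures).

Travel time t = 2700 m / 0.12 m/s = 2700/0.12 = 2.25e+04 s = 0.2604 d.
First-order decay: C = 23·exp(−0.49·0.2604) = 23·0.8802 = 20.24 mg/L.

20.2 mg/L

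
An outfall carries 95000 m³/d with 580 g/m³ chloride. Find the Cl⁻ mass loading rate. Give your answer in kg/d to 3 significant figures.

95000 m³/d = 1.1 m³/s.
Mass flux = Q·C = 1.1 m³/s × 580 g/m³ = 637.7 g/s.
= 637.7 g/s × 86.4 = 5.51e+04 kg/d.

55100 kg/d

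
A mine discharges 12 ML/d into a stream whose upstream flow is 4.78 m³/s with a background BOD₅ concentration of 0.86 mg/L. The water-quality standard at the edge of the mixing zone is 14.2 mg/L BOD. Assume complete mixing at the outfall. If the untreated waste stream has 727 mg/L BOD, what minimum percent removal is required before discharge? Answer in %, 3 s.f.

34.9 %

12 ML/d = 0.1389 m³/s.
Mass balance: 14.2·4.919 = 0.1389·Cₑ + 4.78·0.86.
Cₑ = (69.85 − 4.111) / 0.1389 = 473.3 mg/L.
Required removal = 1 − 473.3/727 = 34.9 %.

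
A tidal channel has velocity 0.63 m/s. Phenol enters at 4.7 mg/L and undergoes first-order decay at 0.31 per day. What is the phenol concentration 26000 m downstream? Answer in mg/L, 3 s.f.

4.05 mg/L

Travel time t = 26000 m / 0.63 m/s = 2.6e+04/0.63 = 4.127e+04 s = 0.4777 d.
First-order decay: C = 4.7·exp(−0.31·0.4777) = 4.7·0.8624 = 4.053 mg/L.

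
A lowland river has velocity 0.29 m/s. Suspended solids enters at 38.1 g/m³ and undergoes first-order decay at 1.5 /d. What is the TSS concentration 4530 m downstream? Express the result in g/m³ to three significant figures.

Travel time t = 4530 m / 0.29 m/s = 4530/0.29 = 1.562e+04 s = 0.1808 d.
First-order decay: C = 38.1·exp(−1.5·0.1808) = 38.1·0.7625 = 29.05 g/m³.

29.1 g/m³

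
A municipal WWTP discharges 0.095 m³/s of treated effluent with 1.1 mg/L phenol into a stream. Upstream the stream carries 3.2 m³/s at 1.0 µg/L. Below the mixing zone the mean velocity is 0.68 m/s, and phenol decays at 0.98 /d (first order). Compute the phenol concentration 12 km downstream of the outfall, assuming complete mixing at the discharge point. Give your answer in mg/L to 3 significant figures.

1.0 µg/L = 0.001 mg/L.
After complete mixing, C₀ = (0.095·1.1 + 3.2·0.001) / 3.295 = 0.03269 mg/L.
Travel time t = 1.2e+04 m / 0.68 m/s = 1.765e+04 s = 0.2042 d.
C = 0.03269·exp(−0.98·0.2042) = 0.03269·0.8186 = 0.02676 mg/L.

0.0268 mg/L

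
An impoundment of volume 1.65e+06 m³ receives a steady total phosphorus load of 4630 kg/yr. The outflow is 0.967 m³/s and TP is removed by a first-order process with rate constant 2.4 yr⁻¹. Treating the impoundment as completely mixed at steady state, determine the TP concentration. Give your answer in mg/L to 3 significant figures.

0.134 mg/L

Outflow Q = 0.967 m³/s × 3.156e+07 s/yr = 3.052e+07 m³/yr.
Steady-state CSTR mass balance: W = Q·C + k·V·C, so C = W/(Q + kV).
Q + kV = 3.052e+07 + 2.4·1.65e+06 = 3.448e+07 m³/yr.
C = 4630/3.448e+07 = 0.0001343 kg/m³ = 0.1343 mg/L.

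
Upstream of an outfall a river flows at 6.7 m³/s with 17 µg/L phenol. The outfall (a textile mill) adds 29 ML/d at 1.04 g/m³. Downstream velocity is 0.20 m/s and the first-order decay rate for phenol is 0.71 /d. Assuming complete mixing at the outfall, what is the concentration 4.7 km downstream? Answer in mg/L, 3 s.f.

29 ML/d = 0.3356 m³/s.
17 µg/L = 0.017 mg/L.
After complete mixing, C₀ = (0.3356·1.04 + 6.7·0.017) / 7.036 = 0.0658 mg/L.
Travel time t = 4700 m / 0.20 m/s = 2.35e+04 s = 0.272 d.
C = 0.0658·exp(−0.71·0.272) = 0.0658·0.8244 = 0.05425 mg/L.

0.0542 mg/L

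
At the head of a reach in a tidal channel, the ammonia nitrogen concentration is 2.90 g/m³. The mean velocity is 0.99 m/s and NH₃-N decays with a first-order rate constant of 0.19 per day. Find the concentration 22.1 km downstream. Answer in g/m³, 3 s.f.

2.76 g/m³

Travel time t = 22.1 km / 0.99 m/s = 2.21e+04/0.99 = 2.232e+04 s = 0.2584 d.
First-order decay: C = 2.90·exp(−0.19·0.2584) = 2.90·0.9521 = 2.761 g/m³.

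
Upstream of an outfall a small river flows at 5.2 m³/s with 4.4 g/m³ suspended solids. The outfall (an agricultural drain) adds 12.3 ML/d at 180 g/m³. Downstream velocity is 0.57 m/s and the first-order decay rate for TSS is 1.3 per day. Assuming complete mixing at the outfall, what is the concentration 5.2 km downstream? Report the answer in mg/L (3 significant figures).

7.91 mg/L

12.3 ML/d = 0.1424 m³/s.
After complete mixing, C₀ = (0.1424·180 + 5.2·4.4) / 5.342 = 9.079 mg/L.
Travel time t = 5200 m / 0.57 m/s = 9123 s = 0.1056 d.
C = 9.079·exp(−1.3·0.1056) = 9.079·0.8717 = 7.915 mg/L.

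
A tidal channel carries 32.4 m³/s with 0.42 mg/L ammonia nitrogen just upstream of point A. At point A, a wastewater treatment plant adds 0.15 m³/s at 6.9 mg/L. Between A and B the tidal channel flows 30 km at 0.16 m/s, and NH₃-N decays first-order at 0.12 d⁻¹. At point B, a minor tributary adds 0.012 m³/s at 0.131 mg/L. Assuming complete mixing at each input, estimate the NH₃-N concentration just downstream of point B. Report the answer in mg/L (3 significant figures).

After input A: C = (32.4·0.42 + 0.15·6.9) / 32.55 = 0.4499 mg/L.
Over the 30 km reach to input B (t = 1.875e+05 s = 2.17 d), decay gives C = 0.4499·exp(−0.12·2.17) = 0.3467 mg/L.
After input B: C = (32.55·0.3467 + 0.012·0.131) / 32.56 = 0.3466 mg/L.

0.347 mg/L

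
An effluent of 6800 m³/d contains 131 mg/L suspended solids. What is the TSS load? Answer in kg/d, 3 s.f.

6800 m³/d = 0.0787 m³/s.
Mass flux = Q·C = 0.0787 m³/s × 131 g/m³ = 10.31 g/s.
= 10.31 g/s × 86.4 = 890.8 kg/d.

891 kg/d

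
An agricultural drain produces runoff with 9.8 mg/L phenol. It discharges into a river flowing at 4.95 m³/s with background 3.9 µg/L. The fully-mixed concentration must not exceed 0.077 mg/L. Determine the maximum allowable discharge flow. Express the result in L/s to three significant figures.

3.9 µg/L = 0.0039 mg/L.
Mass balance at complete mixing: C_std·(Q_w + Q_r) = Q_w·C_e + Q_r·C_b.
Rearranging, Q_w = Q_r·(C_std − C_b)/(C_e − C_std) = 4.95·(0.077 − 0.0039) / (9.8 − 0.077) = 0.03722 m³/s.
= 37.22 L/s.

37.2 L/s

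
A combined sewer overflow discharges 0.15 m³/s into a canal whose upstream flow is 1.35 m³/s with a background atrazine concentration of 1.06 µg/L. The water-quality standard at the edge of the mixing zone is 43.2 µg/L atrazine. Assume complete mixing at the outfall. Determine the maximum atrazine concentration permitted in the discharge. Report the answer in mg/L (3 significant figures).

1.06 µg/L = 0.00106 mg/L.
43.2 µg/L = 0.0432 mg/L.
Mass balance: 0.0432·1.5 = 0.15·Cₑ + 1.35·0.00106.
Cₑ = (0.0648 − 0.001431) / 0.15 = 0.4225 mg/L.

0.422 mg/L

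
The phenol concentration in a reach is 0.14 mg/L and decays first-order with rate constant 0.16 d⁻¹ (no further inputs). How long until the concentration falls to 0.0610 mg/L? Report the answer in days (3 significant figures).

5.19 d

t = ln(C₀/C)/k = ln(0.14/0.0610)/0.16 = 0.8308/0.16 = 5.192 d.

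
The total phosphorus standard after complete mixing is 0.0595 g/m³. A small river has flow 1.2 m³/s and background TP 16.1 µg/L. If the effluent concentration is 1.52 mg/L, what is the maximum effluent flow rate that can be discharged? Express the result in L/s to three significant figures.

35.7 L/s

16.1 µg/L = 0.0161 mg/L.
Mass balance at complete mixing: C_std·(Q_w + Q_r) = Q_w·C_e + Q_r·C_b.
Rearranging, Q_w = Q_r·(C_std − C_b)/(C_e − C_std) = 1.2·(0.0595 − 0.0161) / (1.52 − 0.0595) = 0.03566 m³/s.
= 35.66 L/s.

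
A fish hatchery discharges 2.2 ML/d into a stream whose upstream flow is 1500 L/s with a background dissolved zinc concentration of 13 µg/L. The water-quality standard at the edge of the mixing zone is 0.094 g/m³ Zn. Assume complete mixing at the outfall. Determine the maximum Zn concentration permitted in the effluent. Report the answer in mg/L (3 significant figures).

2.2 ML/d = 0.02546 m³/s.
1500 L/s = 1.5 m³/s.
13 µg/L = 0.013 mg/L.
Mass balance: 0.094·1.525 = 0.02546·Cₑ + 1.5·0.013.
Cₑ = (0.1434 − 0.0195) / 0.02546 = 4.866 mg/L.

4.87 mg/L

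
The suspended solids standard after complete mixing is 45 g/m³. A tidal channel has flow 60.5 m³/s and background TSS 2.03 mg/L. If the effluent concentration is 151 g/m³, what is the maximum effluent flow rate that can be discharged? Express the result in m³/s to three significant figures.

Mass balance at complete mixing: C_std·(Q_w + Q_r) = Q_w·C_e + Q_r·C_b.
Rearranging, Q_w = Q_r·(C_std − C_b)/(C_e − C_std) = 60.5·(45 − 2.03) / (151 − 45) = 24.53 m³/s.

24.5 m³/s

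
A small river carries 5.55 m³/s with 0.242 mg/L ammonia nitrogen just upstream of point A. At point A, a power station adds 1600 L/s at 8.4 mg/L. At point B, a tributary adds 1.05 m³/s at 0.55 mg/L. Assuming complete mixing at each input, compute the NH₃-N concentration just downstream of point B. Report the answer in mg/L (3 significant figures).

1600 L/s = 1.6 m³/s.
After input A: C = (5.55·0.242 + 1.6·8.4) / 7.15 = 2.068 mg/L.
After input B: C = (7.15·2.068 + 1.05·0.55) / 8.2 = 1.873 mg/L.

1.87 mg/L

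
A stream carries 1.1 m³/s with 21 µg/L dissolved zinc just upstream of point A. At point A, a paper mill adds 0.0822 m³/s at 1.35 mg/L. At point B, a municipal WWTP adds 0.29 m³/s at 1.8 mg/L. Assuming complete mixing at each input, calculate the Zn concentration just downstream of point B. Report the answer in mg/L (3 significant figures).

21 µg/L = 0.021 mg/L.
After input A: C = (1.1·0.021 + 0.0822·1.35) / 1.182 = 0.1134 mg/L.
After input B: C = (1.182·0.1134 + 0.29·1.8) / 1.472 = 0.4456 mg/L.

0.446 mg/L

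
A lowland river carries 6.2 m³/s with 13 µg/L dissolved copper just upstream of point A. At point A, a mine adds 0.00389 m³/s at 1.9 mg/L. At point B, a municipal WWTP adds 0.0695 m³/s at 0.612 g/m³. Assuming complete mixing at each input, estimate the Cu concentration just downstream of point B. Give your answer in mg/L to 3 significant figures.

0.0208 mg/L

13 µg/L = 0.013 mg/L.
After input A: C = (6.2·0.013 + 0.00389·1.9) / 6.204 = 0.01418 mg/L.
After input B: C = (6.204·0.01418 + 0.0695·0.612) / 6.273 = 0.02081 mg/L.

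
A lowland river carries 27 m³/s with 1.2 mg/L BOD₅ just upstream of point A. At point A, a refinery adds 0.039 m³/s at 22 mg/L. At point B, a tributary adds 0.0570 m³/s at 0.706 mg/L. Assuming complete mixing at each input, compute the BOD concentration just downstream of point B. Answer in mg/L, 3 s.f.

After input A: C = (27·1.2 + 0.039·22) / 27.04 = 1.23 mg/L.
After input B: C = (27.04·1.23 + 0.057·0.706) / 27.1 = 1.229 mg/L.

1.23 mg/L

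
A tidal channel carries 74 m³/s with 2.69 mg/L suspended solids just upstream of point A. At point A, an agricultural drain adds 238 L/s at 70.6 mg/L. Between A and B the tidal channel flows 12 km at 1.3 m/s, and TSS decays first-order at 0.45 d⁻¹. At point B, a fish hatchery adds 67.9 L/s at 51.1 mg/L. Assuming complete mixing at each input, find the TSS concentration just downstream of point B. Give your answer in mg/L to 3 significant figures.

238 L/s = 0.238 m³/s.
After input A: C = (74·2.69 + 0.238·70.6) / 74.24 = 2.908 mg/L.
Over the 12 km reach to input B (t = 9231 s = 0.1068 d), decay gives C = 2.908·exp(−0.45·0.1068) = 2.771 mg/L.
67.9 L/s = 0.0679 m³/s.
After input B: C = (74.24·2.771 + 0.0679·51.1) / 74.31 = 2.815 mg/L.

2.82 mg/L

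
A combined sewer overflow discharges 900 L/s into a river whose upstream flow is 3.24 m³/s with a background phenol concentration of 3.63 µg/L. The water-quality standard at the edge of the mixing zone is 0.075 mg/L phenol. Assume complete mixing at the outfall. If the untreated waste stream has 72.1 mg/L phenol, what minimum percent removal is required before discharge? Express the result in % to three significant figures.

900 L/s = 0.9 m³/s.
3.63 µg/L = 0.00363 mg/L.
Mass balance: 0.075·4.14 = 0.9·Cₑ + 3.24·0.00363.
Cₑ = (0.3105 − 0.01176) / 0.9 = 0.3319 mg/L.
Required removal = 1 − 0.3319/72.1 = 99.54 %.

99.5 %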